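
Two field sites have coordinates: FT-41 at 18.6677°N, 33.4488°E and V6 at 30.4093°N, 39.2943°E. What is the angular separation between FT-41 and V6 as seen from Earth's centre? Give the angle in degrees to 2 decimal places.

Δφ = 11.7416°,  Δλ = 5.8455°
a = sin²(Δφ/2) + cos φ₁ cos φ₂ sin²(Δλ/2) = 0.012587
c = 2·arcsin(√a) = 0.224854 rad = 12.8832°

12.88°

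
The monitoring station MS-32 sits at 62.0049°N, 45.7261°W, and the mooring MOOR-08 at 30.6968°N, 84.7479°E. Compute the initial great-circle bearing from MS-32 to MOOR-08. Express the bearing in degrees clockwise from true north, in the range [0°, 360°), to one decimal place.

41.8°

Δλ = 130.4740°
y = sin Δλ · cos φ₂ = 0.654112
x = cos φ₁ sin φ₂ − sin φ₁ cos φ₂ cos Δλ = 0.732465
θ = atan2(y, x) = 41.7658° → 41.7658° (mod 360°)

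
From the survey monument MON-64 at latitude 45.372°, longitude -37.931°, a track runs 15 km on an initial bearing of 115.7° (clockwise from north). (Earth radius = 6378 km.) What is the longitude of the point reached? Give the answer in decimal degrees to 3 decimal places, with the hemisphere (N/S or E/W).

37.758°W

δ = d/R = 15/6378 = 0.002352 rad
φ₂ = arcsin(sin φ₁ cos δ + cos φ₁ sin δ cos θ)
   = arcsin(0.71168·1.00000 + 0.70250·0.00235·-0.43366) = 45.31343°
λ₂ = λ₁ + atan2(sin θ sin δ cos φ₁, cos δ − sin φ₁ sin φ₂) = -37.75834°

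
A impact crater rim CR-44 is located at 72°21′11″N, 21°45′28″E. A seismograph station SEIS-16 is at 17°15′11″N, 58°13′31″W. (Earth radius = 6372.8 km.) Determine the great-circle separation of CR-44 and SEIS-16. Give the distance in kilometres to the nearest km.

7847 km

CR-44: φ = +72.35306°, λ = +21.75778°
SEIS-16: φ = +17.25306°, λ = -58.22528°
Δφ = -55.1000°,  Δλ = -79.9831°
a = sin²(Δφ/2) + cos φ₁ cos φ₂ sin²(Δλ/2) = 0.333504
c = 2·arcsin(√a) = 1.231321 rad = 70.5495°
d = R·c = 6372.8 × 1.231321 = 7847.0 km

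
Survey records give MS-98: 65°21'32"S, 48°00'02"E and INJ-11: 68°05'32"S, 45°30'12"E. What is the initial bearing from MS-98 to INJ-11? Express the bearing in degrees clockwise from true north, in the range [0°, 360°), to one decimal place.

198.7°

MS-98: φ = -65.35889°, λ = +48.00056°
INJ-11: φ = -68.09222°, λ = +45.50333°
Δλ = -2.4972°
y = sin Δλ · cos φ₂ = -0.016257
x = cos φ₁ sin φ₂ − sin φ₁ cos φ₂ cos Δλ = -0.048010
θ = atan2(y, x) = -161.2930° → 198.7070° (mod 360°)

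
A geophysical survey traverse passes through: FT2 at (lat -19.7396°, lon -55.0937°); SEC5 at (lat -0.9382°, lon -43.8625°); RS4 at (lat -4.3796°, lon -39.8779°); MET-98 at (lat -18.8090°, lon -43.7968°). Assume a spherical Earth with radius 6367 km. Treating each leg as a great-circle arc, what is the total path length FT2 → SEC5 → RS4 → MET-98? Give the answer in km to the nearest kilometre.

4664 km

FT2→SEC5: c = 0.380125 rad, d = 2420.25 km
SEC5→RS4: c = 0.091827 rad, d = 584.66 km
RS4→MET-98: c = 0.260550 rad, d = 1658.92 km
Total = 2420.25 + 584.66 + 1658.92 = 4663.84 km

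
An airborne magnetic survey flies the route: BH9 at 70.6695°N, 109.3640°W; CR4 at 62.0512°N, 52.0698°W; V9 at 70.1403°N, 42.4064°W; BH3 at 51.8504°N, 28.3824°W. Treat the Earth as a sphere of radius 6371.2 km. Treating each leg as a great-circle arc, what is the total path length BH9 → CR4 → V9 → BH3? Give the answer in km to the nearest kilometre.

BH9→CR4: c = 0.409314 rad, d = 2607.82 km
CR4→V9: c = 0.156420 rad, d = 996.59 km
V9→BH3: c = 0.338584 rad, d = 2157.18 km
Total = 2607.82 + 996.59 + 2157.18 = 5761.59 km

5762 km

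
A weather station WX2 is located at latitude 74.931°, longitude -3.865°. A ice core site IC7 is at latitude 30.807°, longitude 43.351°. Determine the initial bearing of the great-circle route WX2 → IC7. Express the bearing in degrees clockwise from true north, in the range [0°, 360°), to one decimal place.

124.3°

Δλ = 47.2160°
y = sin Δλ · cos φ₂ = 0.630362
x = cos φ₁ sin φ₂ − sin φ₁ cos φ₂ cos Δλ = -0.430184
θ = atan2(y, x) = 124.3112° → 124.3112° (mod 360°)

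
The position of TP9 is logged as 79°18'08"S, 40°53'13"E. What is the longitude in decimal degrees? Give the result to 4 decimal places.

40° + 53′/60 + 13″/3600 = 40 + 0.88333 + 0.00361 = 40.8869°

40.8869°E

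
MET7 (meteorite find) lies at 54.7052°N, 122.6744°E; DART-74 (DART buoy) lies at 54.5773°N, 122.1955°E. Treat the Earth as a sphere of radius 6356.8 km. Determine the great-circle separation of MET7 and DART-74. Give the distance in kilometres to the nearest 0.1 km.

33.9 km

Δφ = -0.1279°,  Δλ = -0.4789°
a = sin²(Δφ/2) + cos φ₁ cos φ₂ sin²(Δλ/2) = 0.000007
c = 2·arcsin(√a) = 0.005327 rad = 0.3052°
d = R·c = 6356.8 × 0.005327 = 33.9 km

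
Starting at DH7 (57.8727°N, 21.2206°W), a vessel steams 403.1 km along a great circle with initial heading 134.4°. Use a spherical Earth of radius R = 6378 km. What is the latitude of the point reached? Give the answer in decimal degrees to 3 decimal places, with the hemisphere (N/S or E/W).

δ = d/R = 403.1/6378 = 0.063202 rad
φ₂ = arcsin(sin φ₁ cos δ + cos φ₁ sin δ cos θ)
   = arcsin(0.84687·0.99800 + 0.53180·0.06316·-0.69966) = 55.25305°
λ₂ = λ₁ + atan2(sin θ sin δ cos φ₁, cos δ − sin φ₁ sin φ₂) = -16.67948°

55.253°N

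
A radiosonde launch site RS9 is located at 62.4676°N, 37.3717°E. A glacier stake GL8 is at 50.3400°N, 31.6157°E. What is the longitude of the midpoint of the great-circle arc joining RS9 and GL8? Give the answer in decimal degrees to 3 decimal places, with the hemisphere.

34.033°E

Bx = cos φ₂ cos Δλ = 0.635013,  By = cos φ₂ sin Δλ = -0.064010
φₘ = atan2(sin φ₁ + sin φ₂, √((cos φ₁ + Bx)² + By²)) = 56.43627°
λₘ = λ₁ + atan2(By, cos φ₁ + Bx) = 34.03309°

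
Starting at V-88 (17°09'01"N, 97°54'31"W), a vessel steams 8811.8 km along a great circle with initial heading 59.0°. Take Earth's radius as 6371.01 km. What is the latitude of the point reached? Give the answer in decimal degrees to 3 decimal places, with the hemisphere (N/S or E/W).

V-88: φ = +17.15028°, λ = -97.90861°
δ = d/R = 8811.8/6371.01 = 1.383109 rad
φ₂ = arcsin(sin φ₁ cos δ + cos φ₁ sin δ cos θ)
   = arcsin(0.29488·0.18659 + 0.95553·0.98244·0.51504) = 32.58259°
λ₂ = λ₁ + atan2(sin θ sin δ cos φ₁, cos δ − sin φ₁ sin φ₂) = -9.88665°

32.583°N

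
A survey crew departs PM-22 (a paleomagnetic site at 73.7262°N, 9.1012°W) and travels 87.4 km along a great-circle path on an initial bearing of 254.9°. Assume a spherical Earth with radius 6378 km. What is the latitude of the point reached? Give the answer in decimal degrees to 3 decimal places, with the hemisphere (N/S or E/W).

73.505°N

δ = d/R = 87.4/6378 = 0.013703 rad
φ₂ = arcsin(sin φ₁ cos δ + cos φ₁ sin δ cos θ)
   = arcsin(0.95993·0.99991 + 0.28023·0.01370·-0.26050) = 73.50471°
λ₂ = λ₁ + atan2(sin θ sin δ cos φ₁, cos δ − sin φ₁ sin φ₂) = -11.77182°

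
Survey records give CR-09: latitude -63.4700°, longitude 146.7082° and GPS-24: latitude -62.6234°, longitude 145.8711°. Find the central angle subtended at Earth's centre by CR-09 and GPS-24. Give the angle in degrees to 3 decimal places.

0.928°

Δφ = 0.8466°,  Δλ = -0.8371°
a = sin²(Δφ/2) + cos φ₁ cos φ₂ sin²(Δλ/2) = 0.000066
c = 2·arcsin(√a) = 0.016192 rad = 0.9277°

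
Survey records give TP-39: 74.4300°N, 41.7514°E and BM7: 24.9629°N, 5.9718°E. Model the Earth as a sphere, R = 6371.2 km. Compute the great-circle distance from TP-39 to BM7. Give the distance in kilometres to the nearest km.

5876 km

Δφ = -49.4671°,  Δλ = -35.7796°
a = sin²(Δφ/2) + cos φ₁ cos φ₂ sin²(Δλ/2) = 0.198020
c = 2·arcsin(√a) = 0.922337 rad = 52.8460°
d = R·c = 6371.2 × 0.922337 = 5876.4 km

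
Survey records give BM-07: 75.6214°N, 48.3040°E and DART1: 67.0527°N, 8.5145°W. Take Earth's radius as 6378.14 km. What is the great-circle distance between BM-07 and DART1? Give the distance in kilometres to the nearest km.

2125 km

Δφ = -8.5687°,  Δλ = -56.8185°
a = sin²(Δφ/2) + cos φ₁ cos φ₂ sin²(Δλ/2) = 0.027496
c = 2·arcsin(√a) = 0.333180 rad = 19.0898°
d = R·c = 6378.14 × 0.333180 = 2125.1 km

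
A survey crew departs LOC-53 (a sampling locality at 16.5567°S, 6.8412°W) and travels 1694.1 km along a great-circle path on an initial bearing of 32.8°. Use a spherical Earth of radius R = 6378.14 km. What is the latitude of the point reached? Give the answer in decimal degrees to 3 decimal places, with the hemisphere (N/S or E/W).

δ = d/R = 1694.1/6378.14 = 0.265610 rad
φ₂ = arcsin(sin φ₁ cos δ + cos φ₁ sin δ cos θ)
   = arcsin(-0.28496·0.96493 + 0.95854·0.26250·0.84057) = -3.63914°
λ₂ = λ₁ + atan2(sin θ sin δ cos φ₁, cos δ − sin φ₁ sin φ₂) = 1.35045°

3.639°S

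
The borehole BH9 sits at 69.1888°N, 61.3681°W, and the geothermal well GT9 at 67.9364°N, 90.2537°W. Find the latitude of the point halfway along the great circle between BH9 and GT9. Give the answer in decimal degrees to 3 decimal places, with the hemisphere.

Bx = cos φ₂ cos Δλ = 0.328901,  By = cos φ₂ sin Δλ = -0.181455
φₘ = atan2(sin φ₁ + sin φ₂, √((cos φ₁ + Bx)² + By²)) = 69.18070°
λₘ = λ₁ + atan2(By, cos φ₁ + Bx) = -76.22166°

69.181°N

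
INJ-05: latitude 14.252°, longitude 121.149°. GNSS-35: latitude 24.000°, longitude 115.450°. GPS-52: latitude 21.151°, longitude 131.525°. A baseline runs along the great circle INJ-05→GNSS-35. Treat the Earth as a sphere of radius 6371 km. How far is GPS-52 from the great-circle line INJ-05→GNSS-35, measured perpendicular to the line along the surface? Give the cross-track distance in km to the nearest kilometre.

δ₁₃ = central angle INJ-05→GPS-52 = 0.210256 rad  (haversine)
θ₁₃ = bearing INJ-05→GPS-52 = 53.593°,  θ₁₂ = bearing INJ-05→GNSS-35 = 331.974°
dₓₜ = R·arcsin(sin δ₁₃ · sin(θ₁₃ − θ₁₂)) = 6371·arcsin(0.20871·sin(-278.381°)) = 1325.024 km
|dₓₜ| = 1325.024 km

1325 km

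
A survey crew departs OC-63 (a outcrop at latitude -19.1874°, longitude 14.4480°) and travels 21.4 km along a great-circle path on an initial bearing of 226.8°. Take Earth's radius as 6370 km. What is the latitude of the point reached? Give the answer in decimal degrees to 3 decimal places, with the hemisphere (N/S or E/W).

19.319°S

δ = d/R = 21.4/6370 = 0.003359 rad
φ₂ = arcsin(sin φ₁ cos δ + cos φ₁ sin δ cos θ)
   = arcsin(-0.32866·0.99999 + 0.94445·0.00336·-0.68455) = -19.31911°
λ₂ = λ₁ + atan2(sin θ sin δ cos φ₁, cos δ − sin φ₁ sin φ₂) = 14.29931°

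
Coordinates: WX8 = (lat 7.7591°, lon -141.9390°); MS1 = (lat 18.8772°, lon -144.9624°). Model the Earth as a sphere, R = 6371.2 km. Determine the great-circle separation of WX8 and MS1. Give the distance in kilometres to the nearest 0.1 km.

1278.7 km

Δφ = 11.1181°,  Δλ = -3.0234°
a = sin²(Δφ/2) + cos φ₁ cos φ₂ sin²(Δλ/2) = 0.010037
c = 2·arcsin(√a) = 0.200702 rad = 11.4994°
d = R·c = 6371.2 × 0.200702 = 1278.7 km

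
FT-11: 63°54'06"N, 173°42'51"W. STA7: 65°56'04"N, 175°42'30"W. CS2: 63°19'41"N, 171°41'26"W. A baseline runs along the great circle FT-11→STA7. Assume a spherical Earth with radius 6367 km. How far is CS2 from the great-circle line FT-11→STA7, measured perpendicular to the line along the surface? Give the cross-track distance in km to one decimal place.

FT-11: φ = +63.90167°, λ = -173.71417°
STA7: φ = +65.93444°, λ = -175.70833°
CS2: φ = +63.32806°, λ = -171.69056°
δ₁₃ = central angle FT-11→CS2 = 0.018615 rad  (haversine)
θ₁₃ = bearing FT-11→CS2 = 121.622°,  θ₁₂ = bearing FT-11→STA7 = 338.320°
dₓₜ = R·arcsin(sin δ₁₃ · sin(θ₁₃ − θ₁₂)) = 6367·arcsin(0.01861·sin(-216.697°)) = 70.826 km
|dₓₜ| = 70.826 km

70.8 km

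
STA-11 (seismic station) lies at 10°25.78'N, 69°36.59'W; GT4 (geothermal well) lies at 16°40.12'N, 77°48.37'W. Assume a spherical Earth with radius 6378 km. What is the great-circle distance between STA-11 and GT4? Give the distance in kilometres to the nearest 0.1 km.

STA-11: φ = +10.42967°, λ = -69.60983°
GT4: φ = +16.66867°, λ = -77.80617°
Δφ = 6.2390°,  Δλ = -8.1963°
a = sin²(Δφ/2) + cos φ₁ cos φ₂ sin²(Δλ/2) = 0.007773
c = 2·arcsin(√a) = 0.176561 rad = 10.1162°
d = R·c = 6378 × 0.176561 = 1126.1 km

1126.1 km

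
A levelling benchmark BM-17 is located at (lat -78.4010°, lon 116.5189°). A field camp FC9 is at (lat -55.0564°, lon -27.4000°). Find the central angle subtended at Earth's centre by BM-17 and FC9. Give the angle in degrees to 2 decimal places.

44.77°

Δφ = 23.3446°,  Δλ = -143.9189°
a = sin²(Δφ/2) + cos φ₁ cos φ₂ sin²(Δλ/2) = 0.145048
c = 2·arcsin(√a) = 0.781433 rad = 44.7728°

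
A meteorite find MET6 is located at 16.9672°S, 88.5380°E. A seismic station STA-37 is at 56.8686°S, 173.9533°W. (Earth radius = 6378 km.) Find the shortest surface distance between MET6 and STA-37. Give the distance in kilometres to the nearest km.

Δφ = -39.9014°,  Δλ = 97.5087°
a = sin²(Δφ/2) + cos φ₁ cos φ₂ sin²(Δλ/2) = 0.411967
c = 2·arcsin(√a) = 1.393808 rad = 79.8593°
d = R·c = 6378 × 1.393808 = 8889.7 km

8890 km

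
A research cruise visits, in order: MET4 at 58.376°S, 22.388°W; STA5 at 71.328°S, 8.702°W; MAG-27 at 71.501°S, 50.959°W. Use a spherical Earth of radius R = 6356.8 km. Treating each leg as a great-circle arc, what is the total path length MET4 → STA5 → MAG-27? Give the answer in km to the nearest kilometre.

3030 km

MET4→STA5: c = 0.246420 rad, d = 1566.44 km
STA5→MAG-27: c = 0.230298 rad, d = 1463.96 km
Total = 1566.44 + 1463.96 = 3030.40 km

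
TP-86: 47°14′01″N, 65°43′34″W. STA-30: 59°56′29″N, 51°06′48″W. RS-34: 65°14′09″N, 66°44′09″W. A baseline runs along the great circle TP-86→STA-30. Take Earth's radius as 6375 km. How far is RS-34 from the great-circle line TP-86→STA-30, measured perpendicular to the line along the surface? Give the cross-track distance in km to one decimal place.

TP-86: φ = +47.23361°, λ = -65.72611°
STA-30: φ = +59.94139°, λ = -51.11333°
RS-34: φ = +65.23583°, λ = -66.73583°
δ₁₃ = central angle TP-86→RS-34 = 0.314341 rad  (haversine)
θ₁₃ = bearing TP-86→RS-34 = 358.632°,  θ₁₂ = bearing TP-86→STA-30 = 28.589°
dₓₜ = R·arcsin(sin δ₁₃ · sin(θ₁₃ − θ₁₂)) = 6375·arcsin(0.30919·sin(330.043°)) = -988.228 km
|dₓₜ| = 988.228 km

988.2 km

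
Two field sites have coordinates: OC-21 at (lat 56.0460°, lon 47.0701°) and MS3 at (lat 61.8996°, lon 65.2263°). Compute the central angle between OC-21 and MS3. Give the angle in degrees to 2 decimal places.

10.98°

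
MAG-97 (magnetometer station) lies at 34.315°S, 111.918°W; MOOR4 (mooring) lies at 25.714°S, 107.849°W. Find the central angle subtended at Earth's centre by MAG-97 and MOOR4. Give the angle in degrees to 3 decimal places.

9.292°

Δφ = 8.6010°,  Δλ = 4.0690°
a = sin²(Δφ/2) + cos φ₁ cos φ₂ sin²(Δλ/2) = 0.006561
c = 2·arcsin(√a) = 0.162178 rad = 9.2921°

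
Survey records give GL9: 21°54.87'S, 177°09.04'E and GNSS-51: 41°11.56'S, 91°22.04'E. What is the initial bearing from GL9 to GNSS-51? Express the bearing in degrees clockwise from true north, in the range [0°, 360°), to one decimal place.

GL9: φ = -21.91450°, λ = +177.15067°
GNSS-51: φ = -41.19267°, λ = +91.36733°
Δλ = -85.7833°
y = sin Δλ · cos φ₂ = -0.750462
x = cos φ₁ sin φ₂ − sin φ₁ cos φ₂ cos Δλ = -0.590354
θ = atan2(y, x) = -128.1905° → 231.8095° (mod 360°)

231.8°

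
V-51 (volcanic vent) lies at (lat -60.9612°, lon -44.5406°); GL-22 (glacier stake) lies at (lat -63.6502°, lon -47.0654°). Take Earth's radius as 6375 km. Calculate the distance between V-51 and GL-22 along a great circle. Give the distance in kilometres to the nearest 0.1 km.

Δφ = -2.6890°,  Δλ = -2.5248°
a = sin²(Δφ/2) + cos φ₁ cos φ₂ sin²(Δλ/2) = 0.000655
c = 2·arcsin(√a) = 0.051196 rad = 2.9333°
d = R·c = 6375 × 0.051196 = 326.4 km

326.4 km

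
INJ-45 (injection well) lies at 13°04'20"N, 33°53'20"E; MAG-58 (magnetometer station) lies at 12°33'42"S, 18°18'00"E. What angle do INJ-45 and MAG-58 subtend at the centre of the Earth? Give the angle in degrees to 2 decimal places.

INJ-45: φ = +13.07222°, λ = +33.88889°
MAG-58: φ = -12.56167°, λ = +18.30000°
Δφ = -25.6339°,  Δλ = -15.5889°
a = sin²(Δφ/2) + cos φ₁ cos φ₂ sin²(Δλ/2) = 0.066699
c = 2·arcsin(√a) = 0.522443 rad = 29.9338°

29.93°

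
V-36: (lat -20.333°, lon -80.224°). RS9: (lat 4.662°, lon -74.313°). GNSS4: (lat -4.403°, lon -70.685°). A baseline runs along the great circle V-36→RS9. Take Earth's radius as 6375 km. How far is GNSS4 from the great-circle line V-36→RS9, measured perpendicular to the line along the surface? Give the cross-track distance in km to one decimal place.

δ₁₃ = central angle V-36→GNSS4 = 0.321791 rad  (haversine)
θ₁₃ = bearing V-36→GNSS4 = 31.496°,  θ₁₂ = bearing V-36→RS9 = 13.711°
dₓₜ = R·arcsin(sin δ₁₃ · sin(θ₁₃ − θ₁₂)) = 6375·arcsin(0.31627·sin(17.785°)) = 616.793 km
|dₓₜ| = 616.793 km

616.8 km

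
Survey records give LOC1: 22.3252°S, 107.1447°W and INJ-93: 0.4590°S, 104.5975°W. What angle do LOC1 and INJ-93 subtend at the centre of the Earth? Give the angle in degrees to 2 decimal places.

22.01°

Δφ = 21.8662°,  Δλ = 2.5472°
a = sin²(Δφ/2) + cos φ₁ cos φ₂ sin²(Δλ/2) = 0.036429
c = 2·arcsin(√a) = 0.384084 rad = 22.0064°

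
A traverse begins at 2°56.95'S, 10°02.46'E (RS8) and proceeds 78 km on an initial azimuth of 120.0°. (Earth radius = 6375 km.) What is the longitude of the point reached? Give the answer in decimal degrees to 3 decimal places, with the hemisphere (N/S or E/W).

10.649°E

RS8: φ = -2.94917°, λ = +10.04100°
δ = d/R = 78/6375 = 0.012235 rad
φ₂ = arcsin(sin φ₁ cos δ + cos φ₁ sin δ cos θ)
   = arcsin(-0.05145·0.99993 + 0.99868·0.01223·-0.50000) = -3.29951°
λ₂ = λ₁ + atan2(sin θ sin δ cos φ₁, cos δ − sin φ₁ sin φ₂) = 10.64911°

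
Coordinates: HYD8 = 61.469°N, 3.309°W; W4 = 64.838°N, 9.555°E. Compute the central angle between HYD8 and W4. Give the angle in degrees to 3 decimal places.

Δφ = 3.3690°,  Δλ = 12.8640°
a = sin²(Δφ/2) + cos φ₁ cos φ₂ sin²(Δλ/2) = 0.003413
c = 2·arcsin(√a) = 0.116902 rad = 6.6980°

6.698°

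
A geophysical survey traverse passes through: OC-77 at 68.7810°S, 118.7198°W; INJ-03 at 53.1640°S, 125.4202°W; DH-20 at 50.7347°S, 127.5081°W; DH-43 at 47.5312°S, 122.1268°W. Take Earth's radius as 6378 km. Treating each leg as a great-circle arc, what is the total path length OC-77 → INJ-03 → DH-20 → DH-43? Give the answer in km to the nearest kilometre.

2609 km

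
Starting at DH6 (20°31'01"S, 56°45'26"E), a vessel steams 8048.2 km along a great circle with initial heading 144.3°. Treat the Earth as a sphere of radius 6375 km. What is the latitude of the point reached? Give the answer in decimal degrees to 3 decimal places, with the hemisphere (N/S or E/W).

DH6: φ = -20.51694°, λ = +56.75722°
δ = d/R = 8048.2/6375 = 1.262463 rad
φ₂ = arcsin(sin φ₁ cos δ + cos φ₁ sin δ cos θ)
   = arcsin(-0.35048·0.30347 + 0.93657·0.95284·-0.81208) = -56.20837°
λ₂ = λ₁ + atan2(sin θ sin δ cos φ₁, cos δ − sin φ₁ sin φ₂) = 145.41564°

56.208°S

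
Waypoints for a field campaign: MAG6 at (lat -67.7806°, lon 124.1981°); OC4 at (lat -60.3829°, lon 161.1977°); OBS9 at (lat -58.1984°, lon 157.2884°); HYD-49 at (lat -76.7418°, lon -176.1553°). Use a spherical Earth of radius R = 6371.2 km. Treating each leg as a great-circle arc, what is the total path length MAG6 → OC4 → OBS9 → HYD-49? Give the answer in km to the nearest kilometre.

MAG6→OC4: c = 0.304339 rad, d = 1939.00 km
OC4→OBS9: c = 0.051633 rad, d = 328.97 km
OBS9→HYD-49: c = 0.361600 rad, d = 2303.82 km
Total = 1939.00 + 328.97 + 2303.82 = 4571.80 km

4572 km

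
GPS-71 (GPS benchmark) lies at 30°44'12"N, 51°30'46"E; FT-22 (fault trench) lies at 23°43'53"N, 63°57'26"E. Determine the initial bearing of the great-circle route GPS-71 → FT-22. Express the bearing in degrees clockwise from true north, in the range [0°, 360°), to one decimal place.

119.4°

GPS-71: φ = +30.73667°, λ = +51.51278°
FT-22: φ = +23.73139°, λ = +63.95722°
Δλ = 12.4444°
y = sin Δλ · cos φ₂ = 0.197271
x = cos φ₁ sin φ₂ − sin φ₁ cos φ₂ cos Δλ = -0.110968
θ = atan2(y, x) = 119.3584° → 119.3584° (mod 360°)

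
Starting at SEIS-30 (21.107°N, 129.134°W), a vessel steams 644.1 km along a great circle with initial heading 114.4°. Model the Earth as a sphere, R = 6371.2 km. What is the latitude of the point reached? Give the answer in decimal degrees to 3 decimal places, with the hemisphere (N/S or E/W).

18.625°N

δ = d/R = 644.1/6371.2 = 0.101096 rad
φ₂ = arcsin(sin φ₁ cos δ + cos φ₁ sin δ cos θ)
   = arcsin(0.36011·0.99489 + 0.93291·0.10092·-0.41310) = 18.62527°
λ₂ = λ₁ + atan2(sin θ sin δ cos φ₁, cos δ − sin φ₁ sin φ₂) = -123.56820°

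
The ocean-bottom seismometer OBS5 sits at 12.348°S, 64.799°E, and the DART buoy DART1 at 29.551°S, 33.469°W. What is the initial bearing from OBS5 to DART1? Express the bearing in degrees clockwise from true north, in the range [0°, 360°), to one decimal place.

Δλ = -98.2680°
y = sin Δλ · cos φ₂ = -0.860875
x = cos φ₁ sin φ₂ − sin φ₁ cos φ₂ cos Δλ = -0.508541
θ = atan2(y, x) = -120.5714° → 239.4286° (mod 360°)

239.4°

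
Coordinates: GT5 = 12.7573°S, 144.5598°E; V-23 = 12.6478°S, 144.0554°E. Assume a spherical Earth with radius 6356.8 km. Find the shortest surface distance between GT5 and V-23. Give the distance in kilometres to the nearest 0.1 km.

55.9 km

Δφ = 0.1095°,  Δλ = -0.5044°
a = sin²(Δφ/2) + cos φ₁ cos φ₂ sin²(Δλ/2) = 0.000019
c = 2·arcsin(√a) = 0.008798 rad = 0.5041°
d = R·c = 6356.8 × 0.008798 = 55.9 km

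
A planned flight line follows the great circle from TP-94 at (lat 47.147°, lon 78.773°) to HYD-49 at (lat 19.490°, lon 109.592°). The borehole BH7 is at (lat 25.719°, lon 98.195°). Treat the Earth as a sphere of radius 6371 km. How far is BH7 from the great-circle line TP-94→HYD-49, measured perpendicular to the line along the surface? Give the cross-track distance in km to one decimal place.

509.8 km

δ₁₃ = central angle TP-94→BH7 = 0.460097 rad  (haversine)
θ₁₃ = bearing TP-94→BH7 = 137.571°,  θ₁₂ = bearing TP-94→HYD-49 = 127.199°
dₓₜ = R·arcsin(sin δ₁₃ · sin(θ₁₃ − θ₁₂)) = 6371·arcsin(0.44404·sin(10.371°)) = 509.830 km
|dₓₜ| = 509.830 km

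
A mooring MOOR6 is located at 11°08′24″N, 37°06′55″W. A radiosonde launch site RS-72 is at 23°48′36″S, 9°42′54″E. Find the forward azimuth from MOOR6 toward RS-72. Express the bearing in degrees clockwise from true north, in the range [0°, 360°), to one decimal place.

MOOR6: φ = +11.14000°, λ = -37.11528°
RS-72: φ = -23.81000°, λ = +9.71500°
Δλ = 46.8303°
y = sin Δλ · cos φ₂ = 0.667256
x = cos φ₁ sin φ₂ − sin φ₁ cos φ₂ cos Δλ = -0.517033
θ = atan2(y, x) = 127.7708° → 127.7708° (mod 360°)

127.8°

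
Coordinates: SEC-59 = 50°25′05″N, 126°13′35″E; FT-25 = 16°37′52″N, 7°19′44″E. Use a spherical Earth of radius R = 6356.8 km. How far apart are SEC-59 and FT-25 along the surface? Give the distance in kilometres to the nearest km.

10459 km

SEC-59: φ = +50.41806°, λ = +126.22639°
FT-25: φ = +16.63111°, λ = +7.32889°
Δφ = -33.7869°,  Δλ = -118.8975°
a = sin²(Δφ/2) + cos φ₁ cos φ₂ sin²(Δλ/2) = 0.537224
c = 2·arcsin(√a) = 1.645313 rad = 94.2695°
d = R·c = 6356.8 × 1.645313 = 10458.9 km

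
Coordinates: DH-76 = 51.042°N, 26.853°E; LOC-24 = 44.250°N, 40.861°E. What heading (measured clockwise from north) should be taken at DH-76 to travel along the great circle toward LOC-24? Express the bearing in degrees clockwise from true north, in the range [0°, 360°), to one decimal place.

120.4°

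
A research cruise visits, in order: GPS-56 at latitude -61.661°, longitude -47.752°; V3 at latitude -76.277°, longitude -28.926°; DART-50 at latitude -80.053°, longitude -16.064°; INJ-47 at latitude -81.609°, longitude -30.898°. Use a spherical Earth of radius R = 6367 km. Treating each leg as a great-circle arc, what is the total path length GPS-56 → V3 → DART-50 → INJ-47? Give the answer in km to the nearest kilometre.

GPS-56→V3: c = 0.277970 rad, d = 1769.83 km
V3→DART-50: c = 0.080009 rad, d = 509.42 km
DART-50→INJ-47: c = 0.049175 rad, d = 313.10 km
Total = 1769.83 + 509.42 + 313.10 = 2592.35 km

2592 km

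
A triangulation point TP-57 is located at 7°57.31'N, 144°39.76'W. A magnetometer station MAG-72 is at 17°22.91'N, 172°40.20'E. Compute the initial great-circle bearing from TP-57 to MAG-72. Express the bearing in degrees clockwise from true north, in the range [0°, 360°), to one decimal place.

TP-57: φ = +7.95517°, λ = -144.66267°
MAG-72: φ = +17.38183°, λ = +172.67000°
Δλ = -42.6673°
y = sin Δλ · cos φ₂ = -0.646792
x = cos φ₁ sin φ₂ − sin φ₁ cos φ₂ cos Δλ = 0.198746
θ = atan2(y, x) = -72.9189° → 287.0811° (mod 360°)

287.1°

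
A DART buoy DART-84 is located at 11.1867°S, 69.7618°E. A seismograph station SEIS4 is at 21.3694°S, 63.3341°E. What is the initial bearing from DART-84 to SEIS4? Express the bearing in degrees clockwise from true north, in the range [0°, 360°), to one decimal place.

210.4°

Δλ = -6.4277°
y = sin Δλ · cos φ₂ = -0.104253
x = cos φ₁ sin φ₂ − sin φ₁ cos φ₂ cos Δλ = -0.177923
θ = atan2(y, x) = -149.6321° → 210.3679° (mod 360°)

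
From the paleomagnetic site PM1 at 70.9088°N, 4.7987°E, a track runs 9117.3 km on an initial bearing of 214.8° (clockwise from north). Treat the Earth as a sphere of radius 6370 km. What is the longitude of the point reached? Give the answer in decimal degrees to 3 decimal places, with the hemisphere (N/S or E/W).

29.976°W

δ = d/R = 9117.3/6370 = 1.431287 rad
φ₂ = arcsin(sin φ₁ cos δ + cos φ₁ sin δ cos θ)
   = arcsin(0.94500·0.13906 + 0.32707·0.99028·-0.82115) = -7.73303°
λ₂ = λ₁ + atan2(sin θ sin δ cos φ₁, cos δ − sin φ₁ sin φ₂) = -29.97633°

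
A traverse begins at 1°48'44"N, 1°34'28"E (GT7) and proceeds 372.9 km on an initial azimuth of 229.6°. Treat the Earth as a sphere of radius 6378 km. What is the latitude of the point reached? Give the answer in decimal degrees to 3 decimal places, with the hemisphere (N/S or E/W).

0.360°S

GT7: φ = +1.81222°, λ = +1.57444°
δ = d/R = 372.9/6378 = 0.058467 rad
φ₂ = arcsin(sin φ₁ cos δ + cos φ₁ sin δ cos θ)
   = arcsin(0.03162·0.99829 + 0.99950·0.05843·-0.64812) = -0.35999°
λ₂ = λ₁ + atan2(sin θ sin δ cos φ₁, cos δ − sin φ₁ sin φ₂) = -0.97606°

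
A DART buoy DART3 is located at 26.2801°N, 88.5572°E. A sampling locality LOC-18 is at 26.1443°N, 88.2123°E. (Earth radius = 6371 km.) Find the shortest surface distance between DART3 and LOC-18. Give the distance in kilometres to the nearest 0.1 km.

37.6 km

Δφ = -0.1358°,  Δλ = -0.3449°
a = sin²(Δφ/2) + cos φ₁ cos φ₂ sin²(Δλ/2) = 0.000009
c = 2·arcsin(√a) = 0.005898 rad = 0.3379°
d = R·c = 6371 × 0.005898 = 37.6 km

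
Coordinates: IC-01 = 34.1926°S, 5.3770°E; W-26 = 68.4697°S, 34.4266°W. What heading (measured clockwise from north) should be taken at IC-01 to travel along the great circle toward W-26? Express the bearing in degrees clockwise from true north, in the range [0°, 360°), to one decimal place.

201.0°

Δλ = -39.8036°
y = sin Δλ · cos φ₂ = -0.234934
x = cos φ₁ sin φ₂ − sin φ₁ cos φ₂ cos Δλ = -0.610994
θ = atan2(y, x) = -158.9677° → 201.0323° (mod 360°)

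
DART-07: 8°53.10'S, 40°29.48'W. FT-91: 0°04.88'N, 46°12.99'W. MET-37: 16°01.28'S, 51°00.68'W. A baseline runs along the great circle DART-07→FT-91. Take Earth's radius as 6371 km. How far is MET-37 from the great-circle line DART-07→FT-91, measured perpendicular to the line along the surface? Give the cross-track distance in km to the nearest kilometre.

1388 km

DART-07: φ = -8.88500°, λ = -40.49133°
FT-91: φ = +0.08133°, λ = -46.21650°
MET-37: φ = -16.02133°, λ = -51.01133°
δ₁₃ = central angle DART-07→MET-37 = 0.218188 rad  (haversine)
θ₁₃ = bearing DART-07→MET-37 = 234.166°,  θ₁₂ = bearing DART-07→FT-91 = 327.249°
dₓₜ = R·arcsin(sin δ₁₃ · sin(θ₁₃ − θ₁₂)) = 6371·arcsin(0.21646·sin(-93.084°)) = -1388.029 km
|dₓₜ| = 1388.029 km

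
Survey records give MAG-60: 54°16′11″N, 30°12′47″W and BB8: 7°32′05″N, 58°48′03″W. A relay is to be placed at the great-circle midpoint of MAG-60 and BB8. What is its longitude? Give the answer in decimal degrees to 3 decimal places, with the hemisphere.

48.277°W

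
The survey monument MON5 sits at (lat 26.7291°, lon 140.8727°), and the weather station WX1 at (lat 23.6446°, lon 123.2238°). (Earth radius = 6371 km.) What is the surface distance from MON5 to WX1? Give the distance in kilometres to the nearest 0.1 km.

1807.1 km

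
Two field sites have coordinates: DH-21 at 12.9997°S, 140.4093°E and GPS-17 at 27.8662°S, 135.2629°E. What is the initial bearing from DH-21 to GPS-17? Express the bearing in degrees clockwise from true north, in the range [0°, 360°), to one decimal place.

Δλ = -5.1464°
y = sin Δλ · cos φ₂ = -0.079299
x = cos φ₁ sin φ₂ − sin φ₁ cos φ₂ cos Δλ = -0.257369
θ = atan2(y, x) = -162.8752° → 197.1248° (mod 360°)

197.1°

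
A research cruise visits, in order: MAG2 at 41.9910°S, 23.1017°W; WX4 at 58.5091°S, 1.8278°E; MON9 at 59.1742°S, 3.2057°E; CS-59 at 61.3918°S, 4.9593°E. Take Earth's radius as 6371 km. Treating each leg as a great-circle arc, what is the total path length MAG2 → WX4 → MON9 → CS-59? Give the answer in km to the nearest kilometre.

2897 km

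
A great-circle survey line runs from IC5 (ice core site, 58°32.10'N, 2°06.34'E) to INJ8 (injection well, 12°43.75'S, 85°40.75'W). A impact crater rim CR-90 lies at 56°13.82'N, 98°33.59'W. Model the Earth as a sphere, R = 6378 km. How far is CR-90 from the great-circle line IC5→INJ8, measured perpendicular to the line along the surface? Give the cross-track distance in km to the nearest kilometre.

IC5: φ = +58.53500°, λ = +2.10567°
INJ8: φ = -12.72917°, λ = -85.67917°
CR-90: φ = +56.23033°, λ = -98.55983°
δ₁₃ = central angle IC5→CR-90 = 0.856152 rad  (haversine)
θ₁₃ = bearing IC5→CR-90 = 313.681°,  θ₁₂ = bearing IC5→INJ8 = 261.414°
dₓₜ = R·arcsin(sin δ₁₃ · sin(θ₁₃ − θ₁₂)) = 6378·arcsin(0.75533·sin(52.267°)) = 4083.280 km
|dₓₜ| = 4083.280 km

4083 km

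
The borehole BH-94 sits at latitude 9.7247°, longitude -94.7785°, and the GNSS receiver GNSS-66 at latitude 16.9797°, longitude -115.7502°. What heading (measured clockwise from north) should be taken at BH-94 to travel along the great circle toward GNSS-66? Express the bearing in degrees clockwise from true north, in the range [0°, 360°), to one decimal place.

291.8°

Δλ = -20.9717°
y = sin Δλ · cos φ₂ = -0.342305
x = cos φ₁ sin φ₂ − sin φ₁ cos φ₂ cos Δλ = 0.136987
θ = atan2(y, x) = -68.1892° → 291.8108° (mod 360°)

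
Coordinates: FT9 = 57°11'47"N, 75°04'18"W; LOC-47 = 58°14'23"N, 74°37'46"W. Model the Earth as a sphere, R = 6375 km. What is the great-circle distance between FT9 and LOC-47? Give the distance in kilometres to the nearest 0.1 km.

119.0 km

FT9: φ = +57.19639°, λ = -75.07167°
LOC-47: φ = +58.23972°, λ = -74.62944°
Δφ = 1.0433°,  Δλ = 0.4422°
a = sin²(Δφ/2) + cos φ₁ cos φ₂ sin²(Δλ/2) = 0.000087
c = 2·arcsin(√a) = 0.018670 rad = 1.0697°
d = R·c = 6375 × 0.018670 = 119.0 km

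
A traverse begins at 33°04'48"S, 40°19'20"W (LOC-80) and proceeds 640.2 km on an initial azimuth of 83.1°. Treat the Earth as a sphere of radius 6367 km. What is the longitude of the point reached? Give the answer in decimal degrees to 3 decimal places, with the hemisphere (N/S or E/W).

LOC-80: φ = -33.08000°, λ = -40.32222°
δ = d/R = 640.2/6367 = 0.100550 rad
φ₂ = arcsin(sin φ₁ cos δ + cos φ₁ sin δ cos θ)
   = arcsin(-0.54581·0.99495 + 0.83791·0.10038·0.12014) = -32.20486°
λ₂ = λ₁ + atan2(sin θ sin δ cos φ₁, cos δ − sin φ₁ sin φ₂) = -33.55863°

33.559°W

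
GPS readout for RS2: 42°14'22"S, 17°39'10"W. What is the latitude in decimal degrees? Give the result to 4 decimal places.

42° + 14′/60 + 22″/3600 = 42 + 0.23333 + 0.00611 = 42.2394°

42.2394°S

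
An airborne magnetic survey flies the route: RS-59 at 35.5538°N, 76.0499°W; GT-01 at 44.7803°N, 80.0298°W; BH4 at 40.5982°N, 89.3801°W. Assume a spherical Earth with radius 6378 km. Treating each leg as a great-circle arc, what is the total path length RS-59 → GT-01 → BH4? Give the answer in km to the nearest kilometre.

RS-59→GT-01: c = 0.169498 rad, d = 1081.06 km
GT-01→BH4: c = 0.140283 rad, d = 894.73 km
Total = 1081.06 + 894.73 = 1975.78 km

1976 km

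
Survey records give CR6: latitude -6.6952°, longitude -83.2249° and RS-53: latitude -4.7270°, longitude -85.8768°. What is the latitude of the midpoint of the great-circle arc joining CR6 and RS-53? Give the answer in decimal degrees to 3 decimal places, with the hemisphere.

5.713°S

Bx = cos φ₂ cos Δλ = 0.995531,  By = cos φ₂ sin Δλ = -0.046110
φₘ = atan2(sin φ₁ + sin φ₂, √((cos φ₁ + Bx)² + By²)) = -5.71262°
λₘ = λ₁ + atan2(By, cos φ₁ + Bx) = -84.55313°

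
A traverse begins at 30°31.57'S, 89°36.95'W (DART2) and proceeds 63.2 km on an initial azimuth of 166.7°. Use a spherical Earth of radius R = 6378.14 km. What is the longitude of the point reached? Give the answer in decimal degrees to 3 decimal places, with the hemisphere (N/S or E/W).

DART2: φ = -30.52617°, λ = -89.61583°
δ = d/R = 63.2/6378.14 = 0.009909 rad
φ₂ = arcsin(sin φ₁ cos δ + cos φ₁ sin δ cos θ)
   = arcsin(-0.50793·0.99995 + 0.86140·0.00991·-0.97318) = -31.07859°
λ₂ = λ₁ + atan2(sin θ sin δ cos φ₁, cos δ − sin φ₁ sin φ₂) = -89.46334°

89.463°W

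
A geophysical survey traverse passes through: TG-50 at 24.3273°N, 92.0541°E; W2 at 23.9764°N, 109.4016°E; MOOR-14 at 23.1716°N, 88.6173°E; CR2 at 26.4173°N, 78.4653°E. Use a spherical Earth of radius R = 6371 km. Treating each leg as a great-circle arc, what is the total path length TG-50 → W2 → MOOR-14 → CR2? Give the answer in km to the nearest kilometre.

4964 km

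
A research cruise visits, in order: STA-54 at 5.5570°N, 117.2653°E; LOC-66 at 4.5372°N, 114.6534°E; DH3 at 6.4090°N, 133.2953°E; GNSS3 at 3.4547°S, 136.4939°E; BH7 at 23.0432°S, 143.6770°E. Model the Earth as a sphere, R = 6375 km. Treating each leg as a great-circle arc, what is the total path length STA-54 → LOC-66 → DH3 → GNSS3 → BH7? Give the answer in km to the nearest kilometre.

5852 km

STA-54→LOC-66: c = 0.048773 rad, d = 310.93 km
LOC-66→DH3: c = 0.325495 rad, d = 2075.03 km
DH3→GNSS3: c = 0.180952 rad, d = 1153.57 km
GNSS3→BH7: c = 0.362775 rad, d = 2312.69 km
Total = 310.93 + 2075.03 + 1153.57 + 2312.69 = 5852.22 km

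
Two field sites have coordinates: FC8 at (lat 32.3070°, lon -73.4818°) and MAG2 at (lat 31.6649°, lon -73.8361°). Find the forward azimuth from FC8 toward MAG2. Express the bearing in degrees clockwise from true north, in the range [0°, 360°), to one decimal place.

205.2°

Δλ = -0.3543°
y = sin Δλ · cos φ₂ = -0.005263
x = cos φ₁ sin φ₂ − sin φ₁ cos φ₂ cos Δλ = -0.011198
θ = atan2(y, x) = -154.8259° → 205.1741° (mod 360°)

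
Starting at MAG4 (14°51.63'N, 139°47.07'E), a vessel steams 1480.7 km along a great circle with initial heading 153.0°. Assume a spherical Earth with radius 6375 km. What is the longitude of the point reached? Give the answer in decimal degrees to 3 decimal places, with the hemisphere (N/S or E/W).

MAG4: φ = +14.86050°, λ = +139.78450°
δ = d/R = 1480.7/6375 = 0.232267 rad
φ₂ = arcsin(sin φ₁ cos δ + cos φ₁ sin δ cos θ)
   = arcsin(0.25647·0.97315 + 0.96655·0.23018·-0.89101) = 2.94309°
λ₂ = λ₁ + atan2(sin θ sin δ cos φ₁, cos δ − sin φ₁ sin φ₂) = 145.79089°

145.791°E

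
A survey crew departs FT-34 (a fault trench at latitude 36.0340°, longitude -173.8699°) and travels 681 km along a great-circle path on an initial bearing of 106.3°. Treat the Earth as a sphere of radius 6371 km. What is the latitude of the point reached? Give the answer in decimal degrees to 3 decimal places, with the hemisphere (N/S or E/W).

34.104°N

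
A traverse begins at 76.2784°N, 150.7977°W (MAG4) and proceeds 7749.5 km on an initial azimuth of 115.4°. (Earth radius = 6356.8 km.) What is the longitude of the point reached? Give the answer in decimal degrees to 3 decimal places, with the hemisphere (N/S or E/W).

89.944°W

δ = d/R = 7749.5/6356.8 = 1.219088 rad
φ₂ = arcsin(sin φ₁ cos δ + cos φ₁ sin δ cos θ)
   = arcsin(0.97146·0.34450 + 0.23720·0.93879·-0.42894) = 13.83654°
λ₂ = λ₁ + atan2(sin θ sin δ cos φ₁, cos δ − sin φ₁ sin φ₂) = -89.94364°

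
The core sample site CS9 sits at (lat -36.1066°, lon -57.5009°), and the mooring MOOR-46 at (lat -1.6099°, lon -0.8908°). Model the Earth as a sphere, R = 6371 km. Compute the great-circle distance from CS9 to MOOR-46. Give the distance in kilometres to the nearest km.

Δφ = 34.4967°,  Δλ = 56.6101°
a = sin²(Δφ/2) + cos φ₁ cos φ₂ sin²(Δλ/2) = 0.269497
c = 2·arcsin(√a) = 1.091667 rad = 62.5479°
d = R·c = 6371 × 1.091667 = 6955.0 km

6955 km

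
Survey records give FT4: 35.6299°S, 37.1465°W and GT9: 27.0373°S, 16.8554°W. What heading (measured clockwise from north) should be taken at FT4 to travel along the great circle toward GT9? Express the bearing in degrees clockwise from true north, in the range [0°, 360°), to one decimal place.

69.2°

Δλ = 20.2911°
y = sin Δλ · cos φ₂ = 0.308890
x = cos φ₁ sin φ₂ − sin φ₁ cos φ₂ cos Δλ = 0.117207
θ = atan2(y, x) = 69.2209° → 69.2209° (mod 360°)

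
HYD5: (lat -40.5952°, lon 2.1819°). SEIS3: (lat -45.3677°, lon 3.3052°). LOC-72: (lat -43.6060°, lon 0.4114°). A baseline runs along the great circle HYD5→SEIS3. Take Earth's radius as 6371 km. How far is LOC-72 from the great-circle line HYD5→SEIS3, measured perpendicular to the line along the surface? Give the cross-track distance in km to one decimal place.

195.5 km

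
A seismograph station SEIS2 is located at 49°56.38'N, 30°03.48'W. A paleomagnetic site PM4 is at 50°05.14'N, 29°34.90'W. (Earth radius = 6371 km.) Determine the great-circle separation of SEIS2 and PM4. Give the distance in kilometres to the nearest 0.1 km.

37.7 km

SEIS2: φ = +49.93967°, λ = -30.05800°
PM4: φ = +50.08567°, λ = -29.58167°
Δφ = 0.1460°,  Δλ = 0.4763°
a = sin²(Δφ/2) + cos φ₁ cos φ₂ sin²(Δλ/2) = 0.000009
c = 2·arcsin(√a) = 0.005919 rad = 0.3391°
d = R·c = 6371 × 0.005919 = 37.7 km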